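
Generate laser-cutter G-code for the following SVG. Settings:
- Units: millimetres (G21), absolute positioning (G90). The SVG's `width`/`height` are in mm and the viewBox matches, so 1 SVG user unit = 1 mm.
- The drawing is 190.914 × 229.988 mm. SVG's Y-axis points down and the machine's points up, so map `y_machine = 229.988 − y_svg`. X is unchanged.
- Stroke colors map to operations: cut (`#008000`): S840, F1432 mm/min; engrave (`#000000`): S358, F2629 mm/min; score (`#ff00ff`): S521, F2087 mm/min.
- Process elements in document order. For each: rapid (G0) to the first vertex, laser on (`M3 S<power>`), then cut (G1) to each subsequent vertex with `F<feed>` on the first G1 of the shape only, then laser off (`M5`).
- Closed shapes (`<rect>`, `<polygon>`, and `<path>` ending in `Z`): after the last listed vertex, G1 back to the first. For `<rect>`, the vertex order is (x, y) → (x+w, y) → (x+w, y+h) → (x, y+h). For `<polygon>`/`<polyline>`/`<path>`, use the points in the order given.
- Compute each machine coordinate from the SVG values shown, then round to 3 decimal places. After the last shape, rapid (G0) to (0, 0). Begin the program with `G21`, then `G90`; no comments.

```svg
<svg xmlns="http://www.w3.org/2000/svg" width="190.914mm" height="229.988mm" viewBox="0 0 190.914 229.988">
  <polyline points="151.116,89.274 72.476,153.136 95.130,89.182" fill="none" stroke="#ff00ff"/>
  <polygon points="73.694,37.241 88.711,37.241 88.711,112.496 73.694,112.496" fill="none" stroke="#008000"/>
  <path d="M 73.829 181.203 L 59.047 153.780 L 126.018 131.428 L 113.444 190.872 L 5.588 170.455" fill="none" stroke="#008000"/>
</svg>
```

G21
G90
G0 X151.116 Y140.714
M3 S521
G1 X72.476 Y76.852 F2087
G1 X95.130 Y140.806
M5
G0 X73.694 Y192.747
M3 S840
G1 X88.711 Y192.747 F1432
G1 X88.711 Y117.492
G1 X73.694 Y117.492
G1 X73.694 Y192.747
M5
G0 X73.829 Y48.785
M3 S840
G1 X59.047 Y76.208 F1432
G1 X126.018 Y98.560
G1 X113.444 Y39.116
G1 X5.588 Y59.533
M5
G0 X0.000 Y0.000

1 u = 1 mm; y_m = 229.988 − y.

[1] `<polyline>` open polyline, #ff00ff→score S521 F2087: (151.116,140.714) → (72.476,76.852) → (95.130,140.806)

[2] `<polygon>` rectangle, #008000→cut S840 F1432: (73.694,192.747) → (88.711,192.747) → (88.711,117.492) → (73.694,117.492) → (73.694,192.747) (closed)

[3] `<path>` open polyline, #008000→cut S840 F1432: (73.829,48.785) → (59.047,76.208) → (126.018,98.560) → (113.444,39.116) → (5.588,59.533)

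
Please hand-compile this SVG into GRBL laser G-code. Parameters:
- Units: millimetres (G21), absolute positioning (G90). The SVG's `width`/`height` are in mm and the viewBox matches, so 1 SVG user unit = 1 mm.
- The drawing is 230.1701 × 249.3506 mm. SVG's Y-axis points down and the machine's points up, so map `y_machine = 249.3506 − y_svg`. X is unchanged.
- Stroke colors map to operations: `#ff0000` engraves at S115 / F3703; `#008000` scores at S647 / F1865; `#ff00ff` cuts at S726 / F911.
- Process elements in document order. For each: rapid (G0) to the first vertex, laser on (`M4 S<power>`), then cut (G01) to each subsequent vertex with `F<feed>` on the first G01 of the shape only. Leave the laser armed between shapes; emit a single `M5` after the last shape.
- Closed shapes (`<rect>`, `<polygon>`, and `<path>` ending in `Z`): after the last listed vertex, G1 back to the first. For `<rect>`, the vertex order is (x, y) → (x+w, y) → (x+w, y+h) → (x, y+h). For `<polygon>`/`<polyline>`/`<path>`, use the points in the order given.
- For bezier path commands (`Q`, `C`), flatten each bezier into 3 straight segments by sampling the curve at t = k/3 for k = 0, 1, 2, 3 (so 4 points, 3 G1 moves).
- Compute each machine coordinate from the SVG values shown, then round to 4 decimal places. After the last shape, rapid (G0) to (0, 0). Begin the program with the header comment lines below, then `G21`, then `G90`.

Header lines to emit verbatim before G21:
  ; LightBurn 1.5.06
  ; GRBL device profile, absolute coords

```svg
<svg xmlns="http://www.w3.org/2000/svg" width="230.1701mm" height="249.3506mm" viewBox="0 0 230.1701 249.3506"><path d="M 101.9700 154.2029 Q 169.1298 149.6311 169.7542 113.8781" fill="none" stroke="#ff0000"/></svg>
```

viewBox `0 0 230.1701 249.3506` with mm width/height → 1 unit = 1 mm. Flip: y_m = 249.3506 − y_svg.

**Shape 1** — `<path>` quadratic bezier, stroke `#ff0000` → engrave (S115, F3703). Control points (SVG): P0=(101.9700,154.2029), P1=(169.1298,149.6311), P2=(169.7542,113.8781); sampled at t=k/3. Machine vertices: (101.9700,95.1477) → (139.3504,101.6601) → (161.9451,115.1017) → (169.7542,135.4725). Open path.

; LightBurn 1.5.06
; GRBL device profile, absolute coords
G21
G90
G0 X101.9700 Y95.1477
M4 S115
G01 X139.3504 Y101.6601 F3703
G01 X161.9451 Y115.1017
G01 X169.7542 Y135.4725
M5
G0 X0.0000 Y0.0000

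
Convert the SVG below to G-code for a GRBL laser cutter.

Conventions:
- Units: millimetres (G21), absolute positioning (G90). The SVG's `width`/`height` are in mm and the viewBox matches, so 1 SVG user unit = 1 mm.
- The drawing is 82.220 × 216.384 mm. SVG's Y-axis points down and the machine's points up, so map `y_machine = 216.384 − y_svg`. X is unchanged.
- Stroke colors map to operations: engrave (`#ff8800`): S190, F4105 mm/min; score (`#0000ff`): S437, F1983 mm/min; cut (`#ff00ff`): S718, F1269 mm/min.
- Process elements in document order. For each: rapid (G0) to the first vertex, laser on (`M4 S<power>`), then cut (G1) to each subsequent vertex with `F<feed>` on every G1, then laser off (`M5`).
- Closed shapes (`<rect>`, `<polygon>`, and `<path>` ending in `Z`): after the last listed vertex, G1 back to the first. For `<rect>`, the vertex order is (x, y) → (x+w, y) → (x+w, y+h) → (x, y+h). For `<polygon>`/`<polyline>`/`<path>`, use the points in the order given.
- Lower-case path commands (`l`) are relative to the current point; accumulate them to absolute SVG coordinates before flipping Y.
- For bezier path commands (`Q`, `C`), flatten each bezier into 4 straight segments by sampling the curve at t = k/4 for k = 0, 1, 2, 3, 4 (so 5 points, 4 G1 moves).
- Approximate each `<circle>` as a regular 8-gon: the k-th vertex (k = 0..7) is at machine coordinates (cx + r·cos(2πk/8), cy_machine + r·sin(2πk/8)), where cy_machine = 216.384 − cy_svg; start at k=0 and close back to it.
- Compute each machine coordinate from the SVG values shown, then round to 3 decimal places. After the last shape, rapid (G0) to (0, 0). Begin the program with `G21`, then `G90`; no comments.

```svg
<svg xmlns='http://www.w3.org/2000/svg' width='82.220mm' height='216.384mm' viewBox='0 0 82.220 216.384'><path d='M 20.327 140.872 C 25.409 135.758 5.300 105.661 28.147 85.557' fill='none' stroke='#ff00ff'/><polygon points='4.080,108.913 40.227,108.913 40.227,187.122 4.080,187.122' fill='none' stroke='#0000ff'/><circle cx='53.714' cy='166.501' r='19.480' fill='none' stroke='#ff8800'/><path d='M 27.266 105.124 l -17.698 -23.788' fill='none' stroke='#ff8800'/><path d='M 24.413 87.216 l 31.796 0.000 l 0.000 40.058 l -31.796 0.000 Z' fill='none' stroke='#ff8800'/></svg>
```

G21
G90
G0 X20.327 Y75.512
M4 S718
G1 X20.480 Y83.485 F1269
G1 X17.575 Y97.548 F1269
G1 X18.001 Y114.422 F1269
G1 X28.147 Y130.827 F1269
M5
G0 X4.080 Y107.471
M4 S437
G1 X40.227 Y107.471 F1983
G1 X40.227 Y29.262 F1983
G1 X4.080 Y29.262 F1983
G1 X4.080 Y107.471 F1983
M5
G0 X73.194 Y49.883
M4 S190
G1 X67.488 Y63.657 F4105
G1 X53.714 Y69.363 F4105
G1 X39.940 Y63.657 F4105
G1 X34.234 Y49.883 F4105
G1 X39.940 Y36.109 F4105
G1 X53.714 Y30.403 F4105
G1 X67.488 Y36.109 F4105
G1 X73.194 Y49.883 F4105
M5
G0 X27.266 Y111.260
M4 S190
G1 X9.568 Y135.048 F4105
M5
G0 X24.413 Y129.168
M4 S190
G1 X56.209 Y129.168 F4105
G1 X56.209 Y89.110 F4105
G1 X24.413 Y89.110 F4105
G1 X24.413 Y129.168 F4105
M5
G0 X0.000 Y0.000

Since the viewBox matches the mm dimensions, user units are millimetres directly. The only transform is the Y-flip y_m = 216.384 − y_svg.

Shape 1 is a cubic bezier drawn with `<path>`. Its stroke #ff00ff means cut at S718, F1269. After flipping Y the toolpath is (20.327,75.512) → (20.480,83.485) → (17.575,97.548) → (18.001,114.422) → (28.147,130.827).

Shape 2 is a rectangle drawn with `<polygon>`. Its stroke #0000ff means score at S437, F1983. After flipping Y the toolpath is (4.080,107.471) → (40.227,107.471) → (40.227,29.262) → (4.080,29.262) → (4.080,107.471), returning to the start.

Shape 3 is a circle drawn with `<circle>`. Its stroke #ff8800 means engrave at S190, F4105. After flipping Y the toolpath is (73.194,49.883) → (67.488,63.657) → (53.714,69.363) → (39.940,63.657) → (34.234,49.883) → (39.940,36.109) → (53.714,30.403) → (67.488,36.109) → (73.194,49.883), returning to the start.

Shape 4 is a line segment drawn with `<path>`. Its stroke #ff8800 means engrave at S190, F4105. After flipping Y the toolpath is (27.266,111.260) → (9.568,135.048).

Shape 5 is a rectangle drawn with `<path>`. Its stroke #ff8800 means engrave at S190, F4105. After flipping Y the toolpath is (24.413,129.168) → (56.209,129.168) → (56.209,89.110) → (24.413,89.110) → (24.413,129.168), returning to the start.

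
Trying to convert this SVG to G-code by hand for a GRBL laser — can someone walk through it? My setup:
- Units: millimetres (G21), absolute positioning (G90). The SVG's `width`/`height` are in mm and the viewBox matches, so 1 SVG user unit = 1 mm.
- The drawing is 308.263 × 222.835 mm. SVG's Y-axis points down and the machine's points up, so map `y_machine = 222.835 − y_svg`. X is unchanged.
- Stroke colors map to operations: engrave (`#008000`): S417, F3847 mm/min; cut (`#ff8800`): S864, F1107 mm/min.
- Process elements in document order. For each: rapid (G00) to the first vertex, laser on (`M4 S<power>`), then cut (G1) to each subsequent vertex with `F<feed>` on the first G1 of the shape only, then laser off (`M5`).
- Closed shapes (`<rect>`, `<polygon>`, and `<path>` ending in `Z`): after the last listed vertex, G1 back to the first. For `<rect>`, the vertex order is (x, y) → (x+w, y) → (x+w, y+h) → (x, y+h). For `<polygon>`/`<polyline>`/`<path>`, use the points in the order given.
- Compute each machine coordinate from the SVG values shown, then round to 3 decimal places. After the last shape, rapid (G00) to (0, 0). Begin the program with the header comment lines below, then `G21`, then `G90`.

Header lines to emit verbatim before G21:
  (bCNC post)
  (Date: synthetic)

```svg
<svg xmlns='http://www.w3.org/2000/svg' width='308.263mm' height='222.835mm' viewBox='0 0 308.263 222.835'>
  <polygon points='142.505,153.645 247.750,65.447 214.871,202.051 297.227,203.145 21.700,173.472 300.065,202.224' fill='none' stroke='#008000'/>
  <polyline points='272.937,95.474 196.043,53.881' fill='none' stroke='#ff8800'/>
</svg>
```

1 u = 1 mm; y_m = 222.835 − y.

[1] `<polygon>` closed polygon, #008000→engrave S417 F3847: (142.505,69.190) → (247.750,157.388) → (214.871,20.784) → (297.227,19.690) → (21.700,49.363) → (300.065,20.611) → (142.505,69.190) (closed)

[2] `<polyline>` line segment, #ff8800→cut S864 F1107: (272.937,127.361) → (196.043,168.954)

(bCNC post)
(Date: synthetic)
G21
G90
G00 X142.505 Y69.190
M4 S417
G1 X247.750 Y157.388 F3847
G1 X214.871 Y20.784
G1 X297.227 Y19.690
G1 X21.700 Y49.363
G1 X300.065 Y20.611
G1 X142.505 Y69.190
M5
G00 X272.937 Y127.361
M4 S864
G1 X196.043 Y168.954 F1107
M5
G00 X0.000 Y0.000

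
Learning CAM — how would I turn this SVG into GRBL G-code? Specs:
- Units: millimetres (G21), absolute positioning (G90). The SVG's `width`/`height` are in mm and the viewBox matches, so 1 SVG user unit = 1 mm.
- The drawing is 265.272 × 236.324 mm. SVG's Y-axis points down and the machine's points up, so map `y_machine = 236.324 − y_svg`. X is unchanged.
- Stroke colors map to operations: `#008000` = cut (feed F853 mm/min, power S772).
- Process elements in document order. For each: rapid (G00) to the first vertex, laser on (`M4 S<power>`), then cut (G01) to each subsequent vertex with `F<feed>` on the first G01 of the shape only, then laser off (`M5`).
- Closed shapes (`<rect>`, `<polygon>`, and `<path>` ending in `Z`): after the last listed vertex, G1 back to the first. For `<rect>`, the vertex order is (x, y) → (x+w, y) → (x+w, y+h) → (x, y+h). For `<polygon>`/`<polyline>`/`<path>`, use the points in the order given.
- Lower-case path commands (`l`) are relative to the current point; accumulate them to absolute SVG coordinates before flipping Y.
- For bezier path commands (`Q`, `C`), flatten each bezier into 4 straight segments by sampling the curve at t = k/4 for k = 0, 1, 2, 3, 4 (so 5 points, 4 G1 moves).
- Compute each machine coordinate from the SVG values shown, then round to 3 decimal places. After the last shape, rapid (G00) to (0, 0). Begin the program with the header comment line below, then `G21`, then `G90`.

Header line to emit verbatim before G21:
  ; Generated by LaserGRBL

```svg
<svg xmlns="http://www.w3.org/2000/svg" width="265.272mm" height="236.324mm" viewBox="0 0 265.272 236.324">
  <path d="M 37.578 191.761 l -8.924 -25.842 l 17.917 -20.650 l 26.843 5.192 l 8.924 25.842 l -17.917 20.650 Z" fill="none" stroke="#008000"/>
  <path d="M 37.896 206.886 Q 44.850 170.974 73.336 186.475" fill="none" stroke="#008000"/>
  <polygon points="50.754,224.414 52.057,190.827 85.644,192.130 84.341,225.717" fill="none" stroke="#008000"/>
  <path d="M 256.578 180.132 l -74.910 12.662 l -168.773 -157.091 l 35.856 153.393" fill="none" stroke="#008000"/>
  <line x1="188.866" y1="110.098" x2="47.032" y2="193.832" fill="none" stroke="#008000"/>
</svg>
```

Since the viewBox matches the mm dimensions, user units are millimetres directly. The only transform is the Y-flip y_m = 236.324 − y_svg.

Shape 1 is a regular polygon drawn with `<path>`. Its stroke #008000 means cut at S772, F853. After flipping Y the toolpath is (37.578,44.563) → (28.654,70.405) → (46.571,91.055) → (73.414,85.863) → (82.338,60.021) → (64.421,39.371) → (37.578,44.563), returning to the start.

Shape 2 is a quadratic bezier drawn with `<path>`. Its stroke #008000 means cut at S772, F853. After flipping Y the toolpath is (37.896,29.438) → (42.719,44.181) → (50.233,52.497) → (60.439,54.386) → (73.336,49.849).

Shape 3 is a regular polygon drawn with `<polygon>`. Its stroke #008000 means cut at S772, F853. After flipping Y the toolpath is (50.754,11.910) → (52.057,45.497) → (85.644,44.194) → (84.341,10.607) → (50.754,11.910), returning to the start.

Shape 4 is a open polyline drawn with `<path>`. Its stroke #008000 means cut at S772, F853. After flipping Y the toolpath is (256.578,56.192) → (181.668,43.530) → (12.895,200.621) → (48.751,47.228).

Shape 5 is a line segment drawn with `<line>`. Its stroke #008000 means cut at S772, F853. After flipping Y the toolpath is (188.866,126.226) → (47.032,42.492).

; Generated by LaserGRBL
G21
G90
G00 X37.578 Y44.563
M4 S772
G01 X28.654 Y70.405 F853
G01 X46.571 Y91.055
G01 X73.414 Y85.863
G01 X82.338 Y60.021
G01 X64.421 Y39.371
G01 X37.578 Y44.563
M5
G00 X37.896 Y29.438
M4 S772
G01 X42.719 Y44.181 F853
G01 X50.233 Y52.497
G01 X60.439 Y54.386
G01 X73.336 Y49.849
M5
G00 X50.754 Y11.910
M4 S772
G01 X52.057 Y45.497 F853
G01 X85.644 Y44.194
G01 X84.341 Y10.607
G01 X50.754 Y11.910
M5
G00 X256.578 Y56.192
M4 S772
G01 X181.668 Y43.530 F853
G01 X12.895 Y200.621
G01 X48.751 Y47.228
M5
G00 X188.866 Y126.226
M4 S772
G01 X47.032 Y42.492 F853
M5
G00 X0.000 Y0.000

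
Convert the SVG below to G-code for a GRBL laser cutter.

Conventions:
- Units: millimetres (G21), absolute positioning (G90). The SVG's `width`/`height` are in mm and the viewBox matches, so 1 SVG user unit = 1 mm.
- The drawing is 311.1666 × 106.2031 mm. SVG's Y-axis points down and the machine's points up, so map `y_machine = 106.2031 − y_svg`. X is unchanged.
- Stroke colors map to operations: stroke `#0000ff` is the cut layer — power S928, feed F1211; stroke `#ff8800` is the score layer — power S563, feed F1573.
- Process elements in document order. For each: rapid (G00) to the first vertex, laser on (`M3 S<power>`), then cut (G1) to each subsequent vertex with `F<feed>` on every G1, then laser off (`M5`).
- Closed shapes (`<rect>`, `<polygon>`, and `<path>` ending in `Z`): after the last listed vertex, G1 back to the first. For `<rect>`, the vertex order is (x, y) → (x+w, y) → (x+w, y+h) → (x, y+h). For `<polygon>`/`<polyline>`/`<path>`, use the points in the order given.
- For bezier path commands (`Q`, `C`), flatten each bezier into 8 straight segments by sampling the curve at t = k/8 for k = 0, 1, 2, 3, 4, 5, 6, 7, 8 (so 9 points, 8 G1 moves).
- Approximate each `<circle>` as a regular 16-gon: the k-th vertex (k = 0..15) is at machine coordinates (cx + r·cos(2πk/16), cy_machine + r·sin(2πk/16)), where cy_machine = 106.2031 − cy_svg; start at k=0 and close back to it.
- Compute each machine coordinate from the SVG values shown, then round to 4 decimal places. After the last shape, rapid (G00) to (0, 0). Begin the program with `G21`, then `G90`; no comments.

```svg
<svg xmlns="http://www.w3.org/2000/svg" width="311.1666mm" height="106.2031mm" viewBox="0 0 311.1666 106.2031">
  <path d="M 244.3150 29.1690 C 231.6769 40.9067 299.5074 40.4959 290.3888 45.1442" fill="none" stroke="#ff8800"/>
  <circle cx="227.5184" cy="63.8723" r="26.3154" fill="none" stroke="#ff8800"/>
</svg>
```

G21
G90
G00 X244.3150 Y77.0341
M3 S563
G1 X243.0402 Y73.1683 F1573
G1 X247.4646 Y70.2398 F1573
G1 X255.7435 Y68.0469 F1573
G1 X266.0321 Y66.3880 F1573
G1 X276.4856 Y65.0614 F1573
G1 X285.2594 Y63.8654 F1573
G1 X290.5087 Y62.5985 F1573
G1 X290.3888 Y61.0589 F1573
M5
G00 X253.8338 Y42.3308
M3 S563
G1 X251.8307 Y52.4013 F1573
G1 X246.1262 Y60.9386 F1573
G1 X237.5889 Y66.6431 F1573
G1 X227.5184 Y68.6462 F1573
G1 X217.4479 Y66.6431 F1573
G1 X208.9106 Y60.9386 F1573
G1 X203.2061 Y52.4013 F1573
G1 X201.2030 Y42.3308 F1573
G1 X203.2061 Y32.2603 F1573
G1 X208.9106 Y23.7230 F1573
G1 X217.4479 Y18.0185 F1573
G1 X227.5184 Y16.0154 F1573
G1 X237.5889 Y18.0185 F1573
G1 X246.1262 Y23.7230 F1573
G1 X251.8307 Y32.2603 F1573
G1 X253.8338 Y42.3308 F1573
M5
G00 X0.0000 Y0.0000

Since the viewBox matches the mm dimensions, user units are millimetres directly. The only transform is the Y-flip y_m = 106.2031 − y_svg.

Shape 1 is a cubic bezier drawn with `<path>`. Its stroke #ff8800 means score at S563, F1573. After flipping Y the toolpath is (244.3150,77.0341) → (243.0402,73.1683) → (247.4646,70.2398) → (255.7435,68.0469) → (266.0321,66.3880) → (276.4856,65.0614) → (285.2594,63.8654) → (290.5087,62.5985) → (290.3888,61.0589).

Shape 2 is a circle drawn with `<circle>`. Its stroke #ff8800 means score at S563, F1573. After flipping Y the toolpath is (253.8338,42.3308) → (251.8307,52.4013) → (246.1262,60.9386) → (237.5889,66.6431) → (227.5184,68.6462) → (217.4479,66.6431) → (208.9106,60.9386) → (203.2061,52.4013) → (201.2030,42.3308) → (203.2061,32.2603) → (208.9106,23.7230) → (217.4479,18.0185) → (227.5184,16.0154) → (237.5889,18.0185) → (246.1262,23.7230) → (251.8307,32.2603) → (253.8338,42.3308), returning to the start.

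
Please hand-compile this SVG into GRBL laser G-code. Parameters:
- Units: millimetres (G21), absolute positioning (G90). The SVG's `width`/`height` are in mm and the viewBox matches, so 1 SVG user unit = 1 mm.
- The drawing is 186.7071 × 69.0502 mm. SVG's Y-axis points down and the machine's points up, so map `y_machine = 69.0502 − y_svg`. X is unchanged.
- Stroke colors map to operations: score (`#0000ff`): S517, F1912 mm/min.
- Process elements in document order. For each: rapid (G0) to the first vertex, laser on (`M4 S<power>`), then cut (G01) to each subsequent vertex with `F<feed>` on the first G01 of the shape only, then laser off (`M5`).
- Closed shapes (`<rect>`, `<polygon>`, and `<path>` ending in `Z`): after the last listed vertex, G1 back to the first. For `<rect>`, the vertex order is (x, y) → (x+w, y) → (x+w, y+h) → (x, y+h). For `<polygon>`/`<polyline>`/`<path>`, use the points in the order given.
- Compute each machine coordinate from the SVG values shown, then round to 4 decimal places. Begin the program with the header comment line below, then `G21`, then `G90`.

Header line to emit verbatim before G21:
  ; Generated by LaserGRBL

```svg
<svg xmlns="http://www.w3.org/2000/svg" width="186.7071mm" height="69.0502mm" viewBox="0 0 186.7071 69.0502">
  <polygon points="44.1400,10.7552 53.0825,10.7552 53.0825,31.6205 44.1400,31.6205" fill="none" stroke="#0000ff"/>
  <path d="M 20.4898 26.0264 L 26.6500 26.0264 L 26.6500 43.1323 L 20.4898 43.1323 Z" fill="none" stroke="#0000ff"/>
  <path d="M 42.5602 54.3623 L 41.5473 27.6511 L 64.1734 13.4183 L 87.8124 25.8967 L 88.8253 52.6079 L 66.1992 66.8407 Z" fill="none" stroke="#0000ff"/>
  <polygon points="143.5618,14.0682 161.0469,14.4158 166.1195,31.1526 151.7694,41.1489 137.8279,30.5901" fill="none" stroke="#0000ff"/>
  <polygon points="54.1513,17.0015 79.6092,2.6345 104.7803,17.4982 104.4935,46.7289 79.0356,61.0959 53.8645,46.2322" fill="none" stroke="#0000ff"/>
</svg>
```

; Generated by LaserGRBL
G21
G90
G0 X44.1400 Y58.2950
M4 S517
G01 X53.0825 Y58.2950 F1912
G01 X53.0825 Y37.4297
G01 X44.1400 Y37.4297
G01 X44.1400 Y58.2950
M5
G0 X20.4898 Y43.0238
M4 S517
G01 X26.6500 Y43.0238 F1912
G01 X26.6500 Y25.9179
G01 X20.4898 Y25.9179
G01 X20.4898 Y43.0238
M5
G0 X42.5602 Y14.6879
M4 S517
G01 X41.5473 Y41.3991 F1912
G01 X64.1734 Y55.6319
G01 X87.8124 Y43.1535
G01 X88.8253 Y16.4423
G01 X66.1992 Y2.2095
G01 X42.5602 Y14.6879
M5
G0 X143.5618 Y54.9820
M4 S517
G01 X161.0469 Y54.6344 F1912
G01 X166.1195 Y37.8976
G01 X151.7694 Y27.9013
G01 X137.8279 Y38.4601
G01 X143.5618 Y54.9820
M5
G0 X54.1513 Y52.0487
M4 S517
G01 X79.6092 Y66.4157 F1912
G01 X104.7803 Y51.5520
G01 X104.4935 Y22.3213
G01 X79.0356 Y7.9543
G01 X53.8645 Y22.8180
G01 X54.1513 Y52.0487
M5

1 u = 1 mm; y_m = 69.0502 − y.

[1] `<polygon>` rectangle, #0000ff→score S517 F1912: (44.1400,58.2950) → (53.0825,58.2950) → (53.0825,37.4297) → (44.1400,37.4297) → (44.1400,58.2950) (closed)

[2] `<path>` rectangle, #0000ff→score S517 F1912: (20.4898,43.0238) → (26.6500,43.0238) → (26.6500,25.9179) → (20.4898,25.9179) → (20.4898,43.0238) (closed)

[3] `<path>` regular polygon, #0000ff→score S517 F1912: (42.5602,14.6879) → (41.5473,41.3991) → (64.1734,55.6319) → (87.8124,43.1535) → (88.8253,16.4423) → (66.1992,2.2095) → (42.5602,14.6879) (closed)

[4] `<polygon>` regular polygon, #0000ff→score S517 F1912: (143.5618,54.9820) → (161.0469,54.6344) → (166.1195,37.8976) → (151.7694,27.9013) → (137.8279,38.4601) → (143.5618,54.9820) (closed)

[5] `<polygon>` regular polygon, #0000ff→score S517 F1912: (54.1513,52.0487) → (79.6092,66.4157) → (104.7803,51.5520) → (104.4935,22.3213) → (79.0356,7.9543) → (53.8645,22.8180) → (54.1513,52.0487) (closed)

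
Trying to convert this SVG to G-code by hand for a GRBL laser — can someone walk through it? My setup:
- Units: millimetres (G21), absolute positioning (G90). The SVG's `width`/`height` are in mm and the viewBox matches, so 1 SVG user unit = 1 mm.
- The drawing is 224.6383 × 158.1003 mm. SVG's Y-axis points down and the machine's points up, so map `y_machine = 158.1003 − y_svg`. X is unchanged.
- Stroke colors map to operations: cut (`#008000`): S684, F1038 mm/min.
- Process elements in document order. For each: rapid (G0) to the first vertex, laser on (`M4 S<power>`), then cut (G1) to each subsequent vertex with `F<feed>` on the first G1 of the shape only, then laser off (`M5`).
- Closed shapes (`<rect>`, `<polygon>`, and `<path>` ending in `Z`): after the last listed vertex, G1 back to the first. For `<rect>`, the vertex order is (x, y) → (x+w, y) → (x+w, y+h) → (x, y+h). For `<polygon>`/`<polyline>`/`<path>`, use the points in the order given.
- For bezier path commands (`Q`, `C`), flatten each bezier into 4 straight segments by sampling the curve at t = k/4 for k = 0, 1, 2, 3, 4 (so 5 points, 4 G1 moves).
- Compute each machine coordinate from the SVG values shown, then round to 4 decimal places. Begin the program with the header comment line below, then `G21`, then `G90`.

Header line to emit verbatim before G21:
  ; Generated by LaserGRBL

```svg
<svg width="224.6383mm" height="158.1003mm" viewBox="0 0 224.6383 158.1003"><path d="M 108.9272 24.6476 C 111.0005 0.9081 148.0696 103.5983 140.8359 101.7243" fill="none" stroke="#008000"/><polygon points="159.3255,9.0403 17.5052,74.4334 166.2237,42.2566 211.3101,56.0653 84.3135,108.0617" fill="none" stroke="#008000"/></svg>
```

Since the viewBox matches the mm dimensions, user units are millimetres directly. The only transform is the Y-flip y_m = 158.1003 − y_svg.

Shape 1 is a cubic bezier drawn with `<path>`. Its stroke #008000 means cut at S684, F1038. After flipping Y the toolpath is (108.9272,133.4527) → (115.8048,131.1610) → (128.3717,103.1139) → (139.1934,70.9670) → (140.8359,56.3760).

Shape 2 is a closed polygon drawn with `<polygon>`. Its stroke #008000 means cut at S684, F1038. After flipping Y the toolpath is (159.3255,149.0600) → (17.5052,83.6669) → (166.2237,115.8437) → (211.3101,102.0350) → (84.3135,50.0386) → (159.3255,149.0600), returning to the start.

; Generated by LaserGRBL
G21
G90
G0 X108.9272 Y133.4527
M4 S684
G1 X115.8048 Y131.1610 F1038
G1 X128.3717 Y103.1139
G1 X139.1934 Y70.9670
G1 X140.8359 Y56.3760
M5
G0 X159.3255 Y149.0600
M4 S684
G1 X17.5052 Y83.6669 F1038
G1 X166.2237 Y115.8437
G1 X211.3101 Y102.0350
G1 X84.3135 Y50.0386
G1 X159.3255 Y149.0600
M5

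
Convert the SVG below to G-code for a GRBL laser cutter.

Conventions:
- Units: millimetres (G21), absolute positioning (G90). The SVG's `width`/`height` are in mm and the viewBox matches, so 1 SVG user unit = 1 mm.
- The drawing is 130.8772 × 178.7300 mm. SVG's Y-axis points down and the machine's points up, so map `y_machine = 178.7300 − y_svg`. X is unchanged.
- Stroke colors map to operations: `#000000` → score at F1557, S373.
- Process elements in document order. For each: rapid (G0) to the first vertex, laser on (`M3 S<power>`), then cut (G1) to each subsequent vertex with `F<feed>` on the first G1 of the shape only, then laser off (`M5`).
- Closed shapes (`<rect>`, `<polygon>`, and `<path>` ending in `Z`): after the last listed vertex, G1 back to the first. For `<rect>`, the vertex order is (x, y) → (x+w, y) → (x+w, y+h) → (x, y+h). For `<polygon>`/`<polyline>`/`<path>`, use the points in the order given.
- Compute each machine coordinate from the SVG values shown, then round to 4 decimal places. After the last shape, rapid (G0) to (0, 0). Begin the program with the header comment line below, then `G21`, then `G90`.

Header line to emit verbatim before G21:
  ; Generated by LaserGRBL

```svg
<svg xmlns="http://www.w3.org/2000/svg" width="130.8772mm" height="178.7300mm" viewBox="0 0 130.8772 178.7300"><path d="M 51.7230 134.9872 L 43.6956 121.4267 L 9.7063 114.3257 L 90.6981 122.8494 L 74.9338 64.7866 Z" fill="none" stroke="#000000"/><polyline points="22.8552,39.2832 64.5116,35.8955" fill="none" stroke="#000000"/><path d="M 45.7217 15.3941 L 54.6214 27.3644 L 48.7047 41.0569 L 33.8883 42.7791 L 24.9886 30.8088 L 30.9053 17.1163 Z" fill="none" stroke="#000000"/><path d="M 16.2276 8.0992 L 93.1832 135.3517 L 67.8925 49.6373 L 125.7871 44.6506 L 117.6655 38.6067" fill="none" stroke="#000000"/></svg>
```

viewBox `0 0 130.8772 178.7300` with mm width/height → 1 unit = 1 mm. Flip: y_m = 178.7300 − y_svg.

**Shape 1** — `<path>` closed polygon, stroke `#000000` → score (S373, F1557). Machine vertices: (51.7230,43.7428) → (43.6956,57.3033) → (9.7063,64.4043) → (90.6981,55.8806) → (74.9338,113.9434) → (51.7230,43.7428). Closed: final G1 returns to the first vertex.

**Shape 2** — `<polyline>` line segment, stroke `#000000` → score (S373, F1557). Machine vertices: (22.8552,139.4468) → (64.5116,142.8345). Open path.

**Shape 3** — `<path>` regular polygon, stroke `#000000` → score (S373, F1557). Machine vertices: (45.7217,163.3359) → (54.6214,151.3656) → (48.7047,137.6731) → (33.8883,135.9509) → (24.9886,147.9212) → (30.9053,161.6137) → (45.7217,163.3359). Closed: final G1 returns to the first vertex.

**Shape 4** — `<path>` open polyline, stroke `#000000` → score (S373, F1557). Machine vertices: (16.2276,170.6308) → (93.1832,43.3783) → (67.8925,129.0927) → (125.7871,134.0794) → (117.6655,140.1233). Open path.

; Generated by LaserGRBL
G21
G90
G0 X51.7230 Y43.7428
M3 S373
G1 X43.6956 Y57.3033 F1557
G1 X9.7063 Y64.4043
G1 X90.6981 Y55.8806
G1 X74.9338 Y113.9434
G1 X51.7230 Y43.7428
M5
G0 X22.8552 Y139.4468
M3 S373
G1 X64.5116 Y142.8345 F1557
M5
G0 X45.7217 Y163.3359
M3 S373
G1 X54.6214 Y151.3656 F1557
G1 X48.7047 Y137.6731
G1 X33.8883 Y135.9509
G1 X24.9886 Y147.9212
G1 X30.9053 Y161.6137
G1 X45.7217 Y163.3359
M5
G0 X16.2276 Y170.6308
M3 S373
G1 X93.1832 Y43.3783 F1557
G1 X67.8925 Y129.0927
G1 X125.7871 Y134.0794
G1 X117.6655 Y140.1233
M5
G0 X0.0000 Y0.0000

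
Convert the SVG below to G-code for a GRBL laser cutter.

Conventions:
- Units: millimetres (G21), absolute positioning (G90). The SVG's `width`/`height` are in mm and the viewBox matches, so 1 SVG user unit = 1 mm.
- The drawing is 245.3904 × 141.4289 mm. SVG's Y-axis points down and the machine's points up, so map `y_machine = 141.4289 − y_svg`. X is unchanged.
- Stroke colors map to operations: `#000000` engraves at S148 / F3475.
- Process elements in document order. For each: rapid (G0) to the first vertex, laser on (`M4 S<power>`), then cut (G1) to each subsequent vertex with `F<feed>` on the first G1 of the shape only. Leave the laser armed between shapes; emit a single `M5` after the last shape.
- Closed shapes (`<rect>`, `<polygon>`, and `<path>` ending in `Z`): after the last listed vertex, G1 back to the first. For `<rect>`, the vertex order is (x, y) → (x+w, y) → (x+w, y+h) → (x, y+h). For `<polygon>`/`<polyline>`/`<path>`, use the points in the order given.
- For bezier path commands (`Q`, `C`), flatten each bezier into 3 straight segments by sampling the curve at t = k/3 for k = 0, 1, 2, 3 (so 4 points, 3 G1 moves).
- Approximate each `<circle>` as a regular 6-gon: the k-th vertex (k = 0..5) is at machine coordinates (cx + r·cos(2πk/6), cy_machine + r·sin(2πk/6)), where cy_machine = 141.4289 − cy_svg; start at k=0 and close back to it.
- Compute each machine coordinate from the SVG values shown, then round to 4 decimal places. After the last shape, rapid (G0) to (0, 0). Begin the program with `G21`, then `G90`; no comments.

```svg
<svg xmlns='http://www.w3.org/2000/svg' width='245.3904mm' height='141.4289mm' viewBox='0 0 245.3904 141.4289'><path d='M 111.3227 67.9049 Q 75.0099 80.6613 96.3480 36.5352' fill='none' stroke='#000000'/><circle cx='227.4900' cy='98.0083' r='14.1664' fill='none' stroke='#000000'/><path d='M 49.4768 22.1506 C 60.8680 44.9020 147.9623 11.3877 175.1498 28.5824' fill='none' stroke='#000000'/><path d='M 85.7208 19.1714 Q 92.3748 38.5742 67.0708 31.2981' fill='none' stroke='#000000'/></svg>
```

1 u = 1 mm; y_m = 141.4289 − y.

[1] `<path>` quadratic bezier, #000000→engrave S148 F3475: (111.3227,73.5240) → (93.5198,71.3400) → (88.5283,81.7966) → (96.3480,104.8937)

[2] `<circle>` circle, #000000→engrave S148 F3475: (241.6564,43.4206) → (234.5732,55.6891) → (220.4068,55.6891) → (213.3236,43.4206) → (220.4068,31.1521) → (234.5732,31.1521) → (241.6564,43.4206) (closed)

[3] `<path>` cubic bezier, #000000→engrave S148 F3475: (49.4768,119.2783) → (81.0798,111.3201) → (133.0160,117.1002) → (175.1498,112.8465)

[4] `<path>` quadratic bezier, #000000→engrave S148 F3475: (85.7208,122.2575) → (86.6059,112.2866) → (80.3892,108.2444) → (67.0708,110.1308)

G21
G90
G0 X111.3227 Y73.5240
M4 S148
G1 X93.5198 Y71.3400 F3475
G1 X88.5283 Y81.7966
G1 X96.3480 Y104.8937
G0 X241.6564 Y43.4206
M4 S148
G1 X234.5732 Y55.6891 F3475
G1 X220.4068 Y55.6891
G1 X213.3236 Y43.4206
G1 X220.4068 Y31.1521
G1 X234.5732 Y31.1521
G1 X241.6564 Y43.4206
G0 X49.4768 Y119.2783
M4 S148
G1 X81.0798 Y111.3201 F3475
G1 X133.0160 Y117.1002
G1 X175.1498 Y112.8465
G0 X85.7208 Y122.2575
M4 S148
G1 X86.6059 Y112.2866 F3475
G1 X80.3892 Y108.2444
G1 X67.0708 Y110.1308
M5
G0 X0.0000 Y0.0000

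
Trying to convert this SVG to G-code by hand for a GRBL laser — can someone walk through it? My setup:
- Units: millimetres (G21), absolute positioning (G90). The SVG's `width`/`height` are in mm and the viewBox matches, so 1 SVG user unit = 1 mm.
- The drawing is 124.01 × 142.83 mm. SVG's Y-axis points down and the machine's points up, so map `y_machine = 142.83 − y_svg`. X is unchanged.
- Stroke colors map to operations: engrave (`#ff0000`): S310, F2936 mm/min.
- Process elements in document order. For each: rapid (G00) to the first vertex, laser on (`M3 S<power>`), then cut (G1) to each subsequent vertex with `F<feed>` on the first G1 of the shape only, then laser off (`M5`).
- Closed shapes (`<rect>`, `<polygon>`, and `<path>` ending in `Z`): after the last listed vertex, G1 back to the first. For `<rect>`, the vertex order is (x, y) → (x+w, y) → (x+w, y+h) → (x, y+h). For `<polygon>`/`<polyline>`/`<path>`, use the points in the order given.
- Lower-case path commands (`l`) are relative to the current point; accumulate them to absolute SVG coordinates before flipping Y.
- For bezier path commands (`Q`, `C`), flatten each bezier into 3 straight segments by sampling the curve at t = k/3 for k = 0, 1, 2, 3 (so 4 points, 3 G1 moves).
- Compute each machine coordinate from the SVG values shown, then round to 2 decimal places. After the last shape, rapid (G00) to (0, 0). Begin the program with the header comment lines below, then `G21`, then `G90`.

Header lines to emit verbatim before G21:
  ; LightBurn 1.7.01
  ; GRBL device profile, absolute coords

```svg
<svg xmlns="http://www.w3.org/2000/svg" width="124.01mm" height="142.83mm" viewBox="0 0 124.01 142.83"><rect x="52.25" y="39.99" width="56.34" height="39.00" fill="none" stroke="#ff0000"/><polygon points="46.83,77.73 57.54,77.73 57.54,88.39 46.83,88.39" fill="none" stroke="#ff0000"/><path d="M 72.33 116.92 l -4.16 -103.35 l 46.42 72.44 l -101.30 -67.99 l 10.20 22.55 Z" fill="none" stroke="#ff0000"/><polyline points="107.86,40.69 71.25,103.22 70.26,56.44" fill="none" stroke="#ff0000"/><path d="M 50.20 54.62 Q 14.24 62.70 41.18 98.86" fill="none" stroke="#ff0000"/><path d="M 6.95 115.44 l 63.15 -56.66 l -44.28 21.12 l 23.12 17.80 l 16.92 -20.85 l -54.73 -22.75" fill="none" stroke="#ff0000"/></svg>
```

; LightBurn 1.7.01
; GRBL device profile, absolute coords
G21
G90
G00 X52.25 Y102.84
M3 S310
G1 X108.59 Y102.84 F2936
G1 X108.59 Y63.84
G1 X52.25 Y63.84
G1 X52.25 Y102.84
M5
G00 X46.83 Y65.10
M3 S310
G1 X57.54 Y65.10 F2936
G1 X57.54 Y54.44
G1 X46.83 Y54.44
G1 X46.83 Y65.10
M5
G00 X72.33 Y25.91
M3 S310
G1 X68.17 Y129.26 F2936
G1 X114.59 Y56.82
G1 X13.29 Y124.81
G1 X23.49 Y102.26
G1 X72.33 Y25.91
M5
G00 X107.86 Y102.14
M3 S310
G1 X71.25 Y39.61 F2936
G1 X70.26 Y86.39
M5
G00 X50.20 Y88.21
M3 S310
G1 X33.22 Y79.70 F2936
G1 X30.21 Y64.96
G1 X41.18 Y43.97
M5
G00 X6.95 Y27.39
M3 S310
G1 X70.10 Y84.05 F2936
G1 X25.82 Y62.93
G1 X48.94 Y45.13
G1 X65.86 Y65.98
G1 X11.13 Y88.73
M5
G00 X0.00 Y0.00

1 u = 1 mm; y_m = 142.83 − y.

[1] `<rect>` rectangle, #ff0000→engrave S310 F2936: (52.25,102.84) → (108.59,102.84) → (108.59,63.84) → (52.25,63.84) → (52.25,102.84) (closed)

[2] `<polygon>` rectangle, #ff0000→engrave S310 F2936: (46.83,65.10) → (57.54,65.10) → (57.54,54.44) → (46.83,54.44) → (46.83,65.10) (closed)

[3] `<path>` closed polygon, #ff0000→engrave S310 F2936: (72.33,25.91) → (68.17,129.26) → (114.59,56.82) → (13.29,124.81) → (23.49,102.26) → (72.33,25.91) (closed)

[4] `<polyline>` open polyline, #ff0000→engrave S310 F2936: (107.86,102.14) → (71.25,39.61) → (70.26,86.39)

[5] `<path>` quadratic bezier, #ff0000→engrave S310 F2936: (50.20,88.21) → (33.22,79.70) → (30.21,64.96) → (41.18,43.97)

[6] `<path>` open polyline, #ff0000→engrave S310 F2936: (6.95,27.39) → (70.10,84.05) → (25.82,62.93) → (48.94,45.13) → (65.86,65.98) → (11.13,88.73)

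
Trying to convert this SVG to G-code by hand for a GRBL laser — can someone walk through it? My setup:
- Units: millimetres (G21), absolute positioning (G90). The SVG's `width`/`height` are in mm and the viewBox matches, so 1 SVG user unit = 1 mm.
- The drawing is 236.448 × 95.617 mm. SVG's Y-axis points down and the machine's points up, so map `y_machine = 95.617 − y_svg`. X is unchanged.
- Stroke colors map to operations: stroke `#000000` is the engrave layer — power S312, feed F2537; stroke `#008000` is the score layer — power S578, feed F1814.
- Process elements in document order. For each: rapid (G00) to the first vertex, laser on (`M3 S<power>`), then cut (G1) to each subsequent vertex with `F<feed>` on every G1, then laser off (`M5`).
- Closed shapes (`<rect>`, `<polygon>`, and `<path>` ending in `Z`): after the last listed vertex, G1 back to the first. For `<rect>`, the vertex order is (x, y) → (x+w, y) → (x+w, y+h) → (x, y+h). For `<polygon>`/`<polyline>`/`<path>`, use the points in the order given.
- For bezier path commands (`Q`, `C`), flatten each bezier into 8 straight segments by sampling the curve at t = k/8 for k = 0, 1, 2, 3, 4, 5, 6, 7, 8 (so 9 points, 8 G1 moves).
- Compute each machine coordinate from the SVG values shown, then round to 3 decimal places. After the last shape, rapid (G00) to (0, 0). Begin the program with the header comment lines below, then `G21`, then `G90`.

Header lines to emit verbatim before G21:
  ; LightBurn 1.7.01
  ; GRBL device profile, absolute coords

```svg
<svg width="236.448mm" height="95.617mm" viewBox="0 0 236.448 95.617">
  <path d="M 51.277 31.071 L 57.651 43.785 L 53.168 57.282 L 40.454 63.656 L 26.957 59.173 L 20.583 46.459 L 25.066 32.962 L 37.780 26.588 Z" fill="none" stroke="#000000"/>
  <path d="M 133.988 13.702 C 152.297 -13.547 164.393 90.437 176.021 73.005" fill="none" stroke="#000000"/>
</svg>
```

viewBox `0 0 236.448 95.617` with mm width/height → 1 unit = 1 mm. Flip: y_m = 95.617 − y_svg.

**Shape 1** — `<path>` regular polygon, stroke `#000000` → engrave (S312, F2537). Machine vertices: (51.277,64.546) → (57.651,51.832) → (53.168,38.335) → (40.454,31.961) → (26.957,36.444) → (20.583,49.158) → (25.066,62.655) → (37.780,69.029) → (51.277,64.546). Closed: final G1 returns to the first vertex.

**Shape 2** — `<path>` cubic bezier, stroke `#000000` → engrave (S312, F2537). Control points (SVG): P0=(133.988,13.702), P1=(152.297,-13.547), P2=(164.393,90.437), P3=(176.021,73.005); sampled at t=k/8. Machine vertices: (133.988,81.915) → (140.574,86.475) → (146.645,81.693) → (152.267,70.529) → (157.510,55.945) → (162.439,40.900) → (167.122,28.356) → (171.627,21.273) → (176.021,22.612). Open path.

; LightBurn 1.7.01
; GRBL device profile, absolute coords
G21
G90
G00 X51.277 Y64.546
M3 S312
G1 X57.651 Y51.832 F2537
G1 X53.168 Y38.335 F2537
G1 X40.454 Y31.961 F2537
G1 X26.957 Y36.444 F2537
G1 X20.583 Y49.158 F2537
G1 X25.066 Y62.655 F2537
G1 X37.780 Y69.029 F2537
G1 X51.277 Y64.546 F2537
M5
G00 X133.988 Y81.915
M3 S312
G1 X140.574 Y86.475 F2537
G1 X146.645 Y81.693 F2537
G1 X152.267 Y70.529 F2537
G1 X157.510 Y55.945 F2537
G1 X162.439 Y40.900 F2537
G1 X167.122 Y28.356 F2537
G1 X171.627 Y21.273 F2537
G1 X176.021 Y22.612 F2537
M5
G00 X0.000 Y0.000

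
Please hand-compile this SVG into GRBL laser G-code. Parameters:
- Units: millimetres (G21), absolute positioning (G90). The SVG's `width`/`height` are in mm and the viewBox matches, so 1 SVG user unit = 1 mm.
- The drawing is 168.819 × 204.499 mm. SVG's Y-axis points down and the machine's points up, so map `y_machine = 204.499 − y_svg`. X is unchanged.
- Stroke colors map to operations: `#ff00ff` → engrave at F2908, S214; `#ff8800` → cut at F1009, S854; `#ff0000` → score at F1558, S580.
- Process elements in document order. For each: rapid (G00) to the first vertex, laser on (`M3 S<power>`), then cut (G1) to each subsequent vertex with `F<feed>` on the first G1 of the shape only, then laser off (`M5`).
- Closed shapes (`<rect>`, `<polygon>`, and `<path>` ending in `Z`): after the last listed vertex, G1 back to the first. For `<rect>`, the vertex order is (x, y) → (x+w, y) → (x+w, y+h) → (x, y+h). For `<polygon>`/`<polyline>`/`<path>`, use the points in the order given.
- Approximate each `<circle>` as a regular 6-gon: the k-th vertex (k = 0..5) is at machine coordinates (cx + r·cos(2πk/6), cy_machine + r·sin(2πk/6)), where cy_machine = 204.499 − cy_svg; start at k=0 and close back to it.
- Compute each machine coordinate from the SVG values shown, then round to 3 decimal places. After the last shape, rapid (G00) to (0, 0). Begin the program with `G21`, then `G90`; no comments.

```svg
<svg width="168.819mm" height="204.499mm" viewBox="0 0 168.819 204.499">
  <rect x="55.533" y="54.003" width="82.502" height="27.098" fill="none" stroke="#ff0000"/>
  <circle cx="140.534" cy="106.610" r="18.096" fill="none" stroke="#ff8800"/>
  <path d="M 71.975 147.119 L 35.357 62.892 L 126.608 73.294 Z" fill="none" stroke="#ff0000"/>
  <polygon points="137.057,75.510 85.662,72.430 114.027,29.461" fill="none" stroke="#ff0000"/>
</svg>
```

viewBox `0 0 168.819 204.499` with mm width/height → 1 unit = 1 mm. Flip: y_m = 204.499 − y_svg.

**Shape 1** — `<rect>` rectangle, stroke `#ff0000` → score (S580, F1558). Machine vertices: (55.533,150.496) → (138.035,150.496) → (138.035,123.398) → (55.533,123.398) → (55.533,150.496). Closed: final G1 returns to the first vertex.

**Shape 2** — `<circle>` circle, stroke `#ff8800` → cut (S854, F1009). Machine vertices: (158.630,97.889) → (149.582,113.561) → (131.486,113.561) → (122.438,97.889) → (131.486,82.217) → (149.582,82.217) → (158.630,97.889). Closed: final G1 returns to the first vertex.

**Shape 3** — `<path>` regular polygon, stroke `#ff0000` → score (S580, F1558). Machine vertices: (71.975,57.380) → (35.357,141.607) → (126.608,131.205) → (71.975,57.380). Closed: final G1 returns to the first vertex.

**Shape 4** — `<polygon>` regular polygon, stroke `#ff0000` → score (S580, F1558). Machine vertices: (137.057,128.989) → (85.662,132.069) → (114.027,175.038) → (137.057,128.989). Closed: final G1 returns to the first vertex.

G21
G90
G00 X55.533 Y150.496
M3 S580
G1 X138.035 Y150.496 F1558
G1 X138.035 Y123.398
G1 X55.533 Y123.398
G1 X55.533 Y150.496
M5
G00 X158.630 Y97.889
M3 S854
G1 X149.582 Y113.561 F1009
G1 X131.486 Y113.561
G1 X122.438 Y97.889
G1 X131.486 Y82.217
G1 X149.582 Y82.217
G1 X158.630 Y97.889
M5
G00 X71.975 Y57.380
M3 S580
G1 X35.357 Y141.607 F1558
G1 X126.608 Y131.205
G1 X71.975 Y57.380
M5
G00 X137.057 Y128.989
M3 S580
G1 X85.662 Y132.069 F1558
G1 X114.027 Y175.038
G1 X137.057 Y128.989
M5
G00 X0.000 Y0.000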